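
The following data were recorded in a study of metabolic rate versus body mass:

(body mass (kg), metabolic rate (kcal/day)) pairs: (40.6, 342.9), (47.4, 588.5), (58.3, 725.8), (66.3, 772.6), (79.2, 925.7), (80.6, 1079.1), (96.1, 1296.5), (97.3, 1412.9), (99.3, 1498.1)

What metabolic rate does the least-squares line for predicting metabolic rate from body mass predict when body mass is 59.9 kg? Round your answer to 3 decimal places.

n = 9, Σx = 665.1, Σy = 8642.1, Σxy = 706475.21, Σx² = 53021.69
Sxx = Σx² − (Σx)²/n = 53021.69 − 49150.89 = 3870.8
Sxy = Σxy − (Σx)(Σy)/n = 706475.21 − 638651.19 = 67824.02
b = Sxy/Sxx = 67824.02/3870.8 = 17.521964
a = ȳ − b·x̄ = 960.233333 − 17.521964·73.9 = -334.639840
ŷ(59.9) = a + b·59.9 = -334.639840 + 17.521964·59.9 = 714.925831

714.926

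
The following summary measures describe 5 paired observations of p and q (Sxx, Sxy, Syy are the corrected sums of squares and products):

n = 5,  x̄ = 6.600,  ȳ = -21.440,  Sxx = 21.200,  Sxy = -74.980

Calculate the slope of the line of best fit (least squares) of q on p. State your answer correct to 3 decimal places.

b = Sxy/Sxx = -74.98/21.2 = -3.536792

-3.537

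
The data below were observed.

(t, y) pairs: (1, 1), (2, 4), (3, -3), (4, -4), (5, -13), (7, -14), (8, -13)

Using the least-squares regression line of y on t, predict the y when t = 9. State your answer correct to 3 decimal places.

n = 7, Σx = 30, Σy = -42, Σxy = -283, Σx² = 168
Sxx = Σx² − (Σx)²/n = 168 − 128.571429 = 39.428571
Sxy = Σxy − (Σx)(Σy)/n = -283 − (-180) = -103
b = Sxy/Sxx = -103/39.428571 = -2.612319
a = ȳ − b·x̄ = -6 − (-2.612319)·4.285714 = 5.195652
ŷ(9) = a + b·9 = 5.195652 + (-2.612319)·9 = -18.315217

-18.315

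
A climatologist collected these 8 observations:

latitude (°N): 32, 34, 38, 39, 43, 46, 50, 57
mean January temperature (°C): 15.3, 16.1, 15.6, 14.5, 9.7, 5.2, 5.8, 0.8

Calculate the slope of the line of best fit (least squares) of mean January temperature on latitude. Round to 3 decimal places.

n = 8, Σx = 339, Σy = 83, Σxy = 3187.2, Σx² = 14859
Sxx = Σx² − (Σx)²/n = 14859 − 14365.125 = 493.875
Sxy = Σxy − (Σx)(Σy)/n = 3187.2 − 3517.125 = -329.925
b = Sxy/Sxx = -329.925/493.875 = -0.668033

-0.668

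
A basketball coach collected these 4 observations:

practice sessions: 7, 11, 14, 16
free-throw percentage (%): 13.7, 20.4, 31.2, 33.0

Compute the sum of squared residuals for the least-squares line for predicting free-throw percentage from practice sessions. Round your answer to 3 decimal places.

n = 4, Σx = 48, Σy = 98.3, Σxy = 1285.1, Σx² = 622, Σy² = 2666.29
Sxx = Σx² − (Σx)²/n = 622 − 576 = 46
Sxy = Σxy − (Σx)(Σy)/n = 1285.1 − 1179.6 = 105.5
Syy = Σy² − (Σy)²/n = 2666.29 − 2415.7225 = 250.5675
b = Sxy/Sxx = 105.5/46 = 2.293478
SSE = Syy − b·Sxy = 250.5675 − 2.293478·105.5 = 8.605543

8.606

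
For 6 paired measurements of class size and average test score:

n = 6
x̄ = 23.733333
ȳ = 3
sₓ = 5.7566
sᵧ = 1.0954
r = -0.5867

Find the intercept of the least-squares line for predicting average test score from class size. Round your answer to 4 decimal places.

b = r · sᵧ/sₓ = -0.5867 · 1.0954/5.7566 = -0.111641
a = ȳ − b·x̄ = 3 − (-0.111641)·23.733333 = 5.649607

5.6496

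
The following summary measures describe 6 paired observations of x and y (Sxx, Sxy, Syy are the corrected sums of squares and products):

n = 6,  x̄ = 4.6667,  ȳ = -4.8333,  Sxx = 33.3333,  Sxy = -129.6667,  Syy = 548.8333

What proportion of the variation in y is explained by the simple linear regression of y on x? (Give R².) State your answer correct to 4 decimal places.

0.9190

R² = Sxy²/(Sxx·Syy) = (-129.6667)²/(33.3333·548.8333) = 0.919048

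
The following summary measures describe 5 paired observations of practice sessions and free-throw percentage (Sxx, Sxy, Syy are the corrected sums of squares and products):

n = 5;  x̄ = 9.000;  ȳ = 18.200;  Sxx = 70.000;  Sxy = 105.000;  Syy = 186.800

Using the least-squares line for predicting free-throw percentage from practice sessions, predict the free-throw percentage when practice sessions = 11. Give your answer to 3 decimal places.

b = Sxy/Sxx = 105/70 = 1.5
a = ȳ − b·x̄ = 18.2 − 1.5·9 = 4.7
ŷ(11) = a + b·11 = 4.7 + 1.5·11 = 21.2

21.200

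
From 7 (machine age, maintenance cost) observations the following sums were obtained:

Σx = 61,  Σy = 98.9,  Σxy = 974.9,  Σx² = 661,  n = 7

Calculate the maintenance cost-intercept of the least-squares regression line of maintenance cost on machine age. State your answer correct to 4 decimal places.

6.5166

Sxx = Σx² − (Σx)²/n = 661 − 531.571429 = 129.428571
Sxy = Σxy − (Σx)(Σy)/n = 974.9 − 861.842857 = 113.057143
b = Sxy/Sxx = 113.057143/129.428571 = 0.873510
a = ȳ − b·x̄ = 14.128571 − 0.873510·8.714286 = 6.516556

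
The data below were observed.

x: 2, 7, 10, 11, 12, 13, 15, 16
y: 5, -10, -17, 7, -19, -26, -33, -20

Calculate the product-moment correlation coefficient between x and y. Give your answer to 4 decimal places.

n = 8, Σx = 86, Σy = -113, Σxy = -1534, Σx² = 1068, Σy² = 2989
Sxx = Σx² − (Σx)²/n = 1068 − 924.5 = 143.5
Sxy = Σxy − (Σx)(Σy)/n = -1534 − (-1214.75) = -319.25
Syy = Σy² − (Σy)²/n = 2989 − 1596.125 = 1392.875
r = Sxy/√(Sxx·Syy) = -319.25/√(199877.5625) = -319.25/447.076685 = -0.714083

-0.7141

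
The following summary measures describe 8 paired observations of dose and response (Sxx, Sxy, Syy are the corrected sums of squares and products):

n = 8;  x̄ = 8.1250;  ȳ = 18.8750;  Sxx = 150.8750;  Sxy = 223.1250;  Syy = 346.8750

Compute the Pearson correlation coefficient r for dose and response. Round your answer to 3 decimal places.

0.975

r = Sxy/√(Sxx·Syy) = 223.125/√(52334.765625) = 223.125/228.767930 = 0.975333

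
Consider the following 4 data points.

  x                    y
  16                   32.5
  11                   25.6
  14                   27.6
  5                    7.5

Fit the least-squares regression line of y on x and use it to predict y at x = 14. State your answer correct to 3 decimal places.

n = 4, Σx = 46, Σy = 93.2, Σxy = 1225.5, Σx² = 598
Sxx = Σx² − (Σx)²/n = 598 − 529 = 69
Sxy = Σxy − (Σx)(Σy)/n = 1225.5 − 1071.8 = 153.7
b = Sxy/Sxx = 153.7/69 = 2.227536
a = ȳ − b·x̄ = 23.3 − 2.227536·11.5 = -2.316667
ŷ(14) = a + b·14 = -2.316667 + 2.227536·14 = 28.868841

28.869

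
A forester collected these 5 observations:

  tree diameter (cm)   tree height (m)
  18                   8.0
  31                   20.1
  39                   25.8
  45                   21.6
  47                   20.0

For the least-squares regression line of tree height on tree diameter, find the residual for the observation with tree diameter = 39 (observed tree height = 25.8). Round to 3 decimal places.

n = 5, Σx = 180, Σy = 95.5, Σxy = 3685.3, Σx² = 7040
Sxx = Σx² − (Σx)²/n = 7040 − 6480 = 560
Sxy = Σxy − (Σx)(Σy)/n = 3685.3 − 3438 = 247.3
b = Sxy/Sxx = 247.3/560 = 0.441607
a = ȳ − b·x̄ = 19.1 − 0.441607·36 = 3.202143
ŷ(39) = 3.202143 + 0.441607·39 = 20.424821
residual = y − ŷ = 25.8 − 20.424821 = 5.375179

5.375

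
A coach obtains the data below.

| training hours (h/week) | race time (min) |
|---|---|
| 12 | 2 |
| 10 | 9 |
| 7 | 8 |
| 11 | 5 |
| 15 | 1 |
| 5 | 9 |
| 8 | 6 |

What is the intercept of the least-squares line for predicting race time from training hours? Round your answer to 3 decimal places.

n = 7, Σx = 68, Σy = 40, Σxy = 333, Σx² = 728
Sxx = Σx² − (Σx)²/n = 728 − 660.571429 = 67.428571
Sxy = Σxy − (Σx)(Σy)/n = 333 − 388.571429 = -55.571429
b = Sxy/Sxx = -55.571429/67.428571 = -0.824153
a = ȳ − b·x̄ = 5.714286 − (-0.824153)·9.714286 = 13.720339

13.720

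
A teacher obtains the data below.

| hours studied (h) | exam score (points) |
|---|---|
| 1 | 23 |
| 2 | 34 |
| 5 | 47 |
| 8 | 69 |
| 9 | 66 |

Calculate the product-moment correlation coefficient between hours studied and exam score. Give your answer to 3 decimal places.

n = 5, Σx = 25, Σy = 239, Σxy = 1472, Σx² = 175, Σy² = 13011
Sxx = Σx² − (Σx)²/n = 175 − 125 = 50
Sxy = Σxy − (Σx)(Σy)/n = 1472 − 1195 = 277
Syy = Σy² − (Σy)²/n = 13011 − 11424.2 = 1586.8
r = Sxy/√(Sxx·Syy) = 277/√(79340) = 277/281.673570 = 0.983408

0.983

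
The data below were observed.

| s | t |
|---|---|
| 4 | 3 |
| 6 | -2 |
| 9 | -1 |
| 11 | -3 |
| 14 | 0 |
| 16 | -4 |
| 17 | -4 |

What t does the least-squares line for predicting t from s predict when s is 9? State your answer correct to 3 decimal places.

-0.855

n = 7, Σx = 77, Σy = -11, Σxy = -174, Σx² = 995
Sxx = Σx² − (Σx)²/n = 995 − 847 = 148
Sxy = Σxy − (Σx)(Σy)/n = -174 − (-121) = -53
b = Sxy/Sxx = -53/148 = -0.358108
a = ȳ − b·x̄ = -1.571429 − (-0.358108)·11 = 2.367761
ŷ(9) = a + b·9 = 2.367761 + (-0.358108)·9 = -0.855212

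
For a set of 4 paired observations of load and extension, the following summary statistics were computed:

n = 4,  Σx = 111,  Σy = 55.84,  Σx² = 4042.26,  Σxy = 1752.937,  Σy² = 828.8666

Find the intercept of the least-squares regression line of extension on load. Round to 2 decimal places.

Sxx = Σx² − (Σx)²/n = 4042.26 − 3080.25 = 962.01
Sxy = Σxy − (Σx)(Σy)/n = 1752.937 − 1549.56 = 203.377
b = Sxy/Sxx = 203.377/962.01 = 0.211408
a = ȳ − b·x̄ = 13.96 − 0.211408·27.75 = 8.093417

8.09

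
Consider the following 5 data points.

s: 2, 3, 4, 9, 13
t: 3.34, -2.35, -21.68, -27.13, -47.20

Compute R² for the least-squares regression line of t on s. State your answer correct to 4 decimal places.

0.8864

n = 5, Σx = 31, Σy = -95.02, Σxy = -944.86, Σx² = 279, Σy² = 3450.5774
Sxx = Σx² − (Σx)²/n = 279 − 192.2 = 86.8
Sxy = Σxy − (Σx)(Σy)/n = -944.86 − (-589.124) = -355.736
Syy = Σy² − (Σy)²/n = 3450.5774 − 1805.76008 = 1644.81732
R² = Sxy²/(Sxx·Syy) = (-355.736)²/(86.8·1644.81732) = 0.886377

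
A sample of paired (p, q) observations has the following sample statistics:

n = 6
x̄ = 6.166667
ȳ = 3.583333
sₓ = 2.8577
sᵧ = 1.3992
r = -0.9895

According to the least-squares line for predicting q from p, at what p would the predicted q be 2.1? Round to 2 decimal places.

b = r · sᵧ/sₓ = -0.9895 · 1.3992/2.8577 = -0.484483
a = ȳ − b·x̄ = 3.583333 − (-0.484483)·6.166667 = 6.570981
Set a + b·x = 2.1: x = (2.1 − 6.570981) / (-0.484483) = 9.228346

9.23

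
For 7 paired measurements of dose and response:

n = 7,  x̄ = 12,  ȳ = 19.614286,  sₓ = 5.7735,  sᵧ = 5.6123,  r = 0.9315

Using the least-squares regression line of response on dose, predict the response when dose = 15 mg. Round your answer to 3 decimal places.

22.331

b = r · sᵧ/sₓ = 0.9315 · 5.6123/5.7735 = 0.905492
a = ȳ − b·x̄ = 19.614286 − 0.905492·12 = 8.748383
ŷ(15) = a + b·15 = 8.748383 + 0.905492·15 = 22.330762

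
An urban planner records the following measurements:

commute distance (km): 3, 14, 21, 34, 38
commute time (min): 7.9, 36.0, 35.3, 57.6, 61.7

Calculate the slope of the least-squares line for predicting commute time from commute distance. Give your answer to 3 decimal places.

1.459

n = 5, Σx = 110, Σy = 198.5, Σxy = 5572, Σx² = 3246
Sxx = Σx² − (Σx)²/n = 3246 − 2420 = 826
Sxy = Σxy − (Σx)(Σy)/n = 5572 − 4367 = 1205
b = Sxy/Sxx = 1205/826 = 1.458838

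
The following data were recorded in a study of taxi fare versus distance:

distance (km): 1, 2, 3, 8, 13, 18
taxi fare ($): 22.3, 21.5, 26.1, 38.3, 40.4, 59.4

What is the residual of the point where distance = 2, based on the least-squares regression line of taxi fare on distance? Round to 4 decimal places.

-1.7568

n = 6, Σx = 45, Σy = 208, Σxy = 2044.4, Σx² = 571
Sxx = Σx² − (Σx)²/n = 571 − 337.5 = 233.5
Sxy = Σxy − (Σx)(Σy)/n = 2044.4 − 1560 = 484.4
b = Sxy/Sxx = 484.4/233.5 = 2.074518
a = ȳ − b·x̄ = 34.666667 − 2.074518·7.5 = 19.107780
ŷ(2) = 19.107780 + 2.074518·2 = 23.256817
residual = y − ŷ = 21.5 − 23.256817 = -1.756817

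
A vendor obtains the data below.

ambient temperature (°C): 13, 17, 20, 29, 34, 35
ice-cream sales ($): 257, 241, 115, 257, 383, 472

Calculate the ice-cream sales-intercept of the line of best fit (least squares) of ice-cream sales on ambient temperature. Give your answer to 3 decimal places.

47.172

n = 6, Σx = 148, Σy = 1725, Σxy = 46733, Σx² = 4080
Sxx = Σx² − (Σx)²/n = 4080 − 3650.666667 = 429.333333
Sxy = Σxy − (Σx)(Σy)/n = 46733 − 42550 = 4183
b = Sxy/Sxx = 4183/429.333333 = 9.743012
a = ȳ − b·x̄ = 287.5 − 9.743012·24.666667 = 47.172360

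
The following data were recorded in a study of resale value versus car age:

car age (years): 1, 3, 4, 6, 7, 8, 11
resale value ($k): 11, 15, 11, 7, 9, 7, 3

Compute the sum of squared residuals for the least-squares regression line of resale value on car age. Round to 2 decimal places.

23.40

n = 7, Σx = 40, Σy = 63, Σxy = 294, Σx² = 296, Σy² = 655
Sxx = Σx² − (Σx)²/n = 296 − 228.571429 = 67.428571
Sxy = Σxy − (Σx)(Σy)/n = 294 − 360 = -66
Syy = Σy² − (Σy)²/n = 655 − 567 = 88
b = Sxy/Sxx = -66/67.428571 = -0.978814
SSE = Syy − b·Sxy = 88 − (-0.978814)·(-66) = 23.398305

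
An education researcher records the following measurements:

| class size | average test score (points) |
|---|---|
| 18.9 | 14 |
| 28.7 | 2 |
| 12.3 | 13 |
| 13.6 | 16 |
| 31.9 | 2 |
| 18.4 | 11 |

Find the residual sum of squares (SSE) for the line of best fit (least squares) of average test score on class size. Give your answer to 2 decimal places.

21.96

n = 6, Σx = 123.8, Σy = 58, Σxy = 965.7, Σx² = 2873.32, Σy² = 750
Sxx = Σx² − (Σx)²/n = 2873.32 − 2554.406667 = 318.913333
Sxy = Σxy − (Σx)(Σy)/n = 965.7 − 1196.733333 = -231.033333
Syy = Σy² − (Σy)²/n = 750 − 560.666667 = 189.333333
b = Sxy/Sxx = -231.033333/318.913333 = -0.724439
SSE = Syy − b·Sxy = 189.333333 − (-0.724439)·(-231.033333) = 21.963721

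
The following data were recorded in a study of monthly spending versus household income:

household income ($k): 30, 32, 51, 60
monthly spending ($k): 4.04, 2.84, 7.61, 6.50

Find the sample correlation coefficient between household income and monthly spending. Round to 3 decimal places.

0.856

n = 4, Σx = 173, Σy = 20.99, Σxy = 990.19, Σx² = 8125, Σy² = 124.5493
Sxx = Σx² − (Σx)²/n = 8125 − 7482.25 = 642.75
Sxy = Σxy − (Σx)(Σy)/n = 990.19 − 907.8175 = 82.3725
Syy = Σy² − (Σy)²/n = 124.5493 − 110.145025 = 14.404275
r = Sxy/√(Sxx·Syy) = 82.3725/√(9258.347756) = 82.3725/96.220308 = 0.856082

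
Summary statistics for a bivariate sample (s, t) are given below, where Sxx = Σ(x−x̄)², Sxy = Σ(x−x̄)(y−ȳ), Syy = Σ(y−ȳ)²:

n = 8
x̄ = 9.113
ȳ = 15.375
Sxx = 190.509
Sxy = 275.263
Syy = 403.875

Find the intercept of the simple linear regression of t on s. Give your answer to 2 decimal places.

b = Sxy/Sxx = 275.263/190.509 = 1.444882
a = ȳ − b·x̄ = 15.375 − 1.444882·9.113 = 2.207792

2.21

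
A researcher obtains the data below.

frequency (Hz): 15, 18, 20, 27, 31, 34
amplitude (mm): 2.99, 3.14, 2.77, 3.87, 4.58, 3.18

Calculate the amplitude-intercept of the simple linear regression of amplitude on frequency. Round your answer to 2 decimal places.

n = 6, Σx = 145, Σy = 20.53, Σxy = 511.36, Σx² = 3795
Sxx = Σx² − (Σx)²/n = 3795 − 3504.166667 = 290.833333
Sxy = Σxy − (Σx)(Σy)/n = 511.36 − 496.141667 = 15.218333
b = Sxy/Sxx = 15.218333/290.833333 = 0.052327
a = ȳ − b·x̄ = 3.421667 − 0.052327·24.166667 = 2.157106

2.16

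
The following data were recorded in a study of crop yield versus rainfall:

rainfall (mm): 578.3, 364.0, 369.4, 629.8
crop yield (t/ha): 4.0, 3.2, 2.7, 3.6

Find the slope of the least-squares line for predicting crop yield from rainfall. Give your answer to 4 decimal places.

0.0033

n = 4, Σx = 1941.5, Σy = 13.5, Σxy = 6742.66, Σx² = 1000031.29
Sxx = Σx² − (Σx)²/n = 1000031.29 − 942355.5625 = 57675.7275
Sxy = Σxy − (Σx)(Σy)/n = 6742.66 − 6552.5625 = 190.0975
b = Sxy/Sxx = 190.0975/57675.7275 = 0.003296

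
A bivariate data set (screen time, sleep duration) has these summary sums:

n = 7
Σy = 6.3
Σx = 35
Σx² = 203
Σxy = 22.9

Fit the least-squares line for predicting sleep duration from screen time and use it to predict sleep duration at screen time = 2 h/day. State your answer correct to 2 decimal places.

Sxx = Σx² − (Σx)²/n = 203 − 175 = 28
Sxy = Σxy − (Σx)(Σy)/n = 22.9 − 31.5 = -8.6
b = Sxy/Sxx = -8.6/28 = -0.307143
a = ȳ − b·x̄ = 0.9 − (-0.307143)·5 = 2.435714
ŷ(2) = a + b·2 = 2.435714 + (-0.307143)·2 = 1.821429

1.82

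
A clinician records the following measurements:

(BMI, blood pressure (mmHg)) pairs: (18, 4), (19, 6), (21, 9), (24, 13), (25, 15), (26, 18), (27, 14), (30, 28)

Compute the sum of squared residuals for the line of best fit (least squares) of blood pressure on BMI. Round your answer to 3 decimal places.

42.172

n = 8, Σx = 190, Σy = 107, Σxy = 2748, Σx² = 4632, Σy² = 1831
Sxx = Σx² − (Σx)²/n = 4632 − 4512.5 = 119.5
Sxy = Σxy − (Σx)(Σy)/n = 2748 − 2541.25 = 206.75
Syy = Σy² − (Σy)²/n = 1831 − 1431.125 = 399.875
b = Sxy/Sxx = 206.75/119.5 = 1.730126
SSE = Syy − b·Sxy = 399.875 − 1.730126·206.75 = 42.171548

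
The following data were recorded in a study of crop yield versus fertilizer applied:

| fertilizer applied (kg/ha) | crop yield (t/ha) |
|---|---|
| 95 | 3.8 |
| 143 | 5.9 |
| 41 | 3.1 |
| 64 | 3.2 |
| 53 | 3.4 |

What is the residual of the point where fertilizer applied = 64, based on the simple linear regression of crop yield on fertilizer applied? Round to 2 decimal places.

n = 5, Σx = 396, Σy = 19.4, Σxy = 1716.8, Σx² = 38060
Sxx = Σx² − (Σx)²/n = 38060 − 31363.2 = 6696.8
Sxy = Σxy − (Σx)(Σy)/n = 1716.8 − 1536.48 = 180.32
b = Sxy/Sxx = 180.32/6696.8 = 0.026926
a = ȳ − b·x̄ = 3.88 − 0.026926·79.2 = 1.747438
ŷ(64) = 1.747438 + 0.026926·64 = 3.470720
residual = y − ŷ = 3.2 − 3.470720 = -0.270720

-0.27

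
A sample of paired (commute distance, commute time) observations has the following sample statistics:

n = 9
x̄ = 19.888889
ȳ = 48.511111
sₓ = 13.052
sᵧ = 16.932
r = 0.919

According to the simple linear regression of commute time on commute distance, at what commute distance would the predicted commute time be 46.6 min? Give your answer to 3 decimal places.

b = r · sᵧ/sₓ = 0.919 · 16.932/13.052 = 1.192193
a = ȳ − b·x̄ = 48.511111 − 1.192193·19.888889 = 24.799709
Set a + b·x = 46.6: x = (46.6 − 24.799709) / 1.192193 = 18.285868

18.286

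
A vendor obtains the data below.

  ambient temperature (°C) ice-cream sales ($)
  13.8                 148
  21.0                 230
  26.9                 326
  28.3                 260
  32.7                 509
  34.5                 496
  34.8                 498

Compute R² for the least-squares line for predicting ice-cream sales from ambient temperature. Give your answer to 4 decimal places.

0.8646

n = 7, Σx = 192, Σy = 2467, Σxy = 74086.5, Σx² = 5626.52, Σy² = 1001781
Sxx = Σx² − (Σx)²/n = 5626.52 − 5266.285714 = 360.234286
Sxy = Σxy − (Σx)(Σy)/n = 74086.5 − 67666.285714 = 6420.214286
Syy = Σy² − (Σy)²/n = 1001781 − 869441.285714 = 132339.714286
R² = Sxy²/(Sxx·Syy) = (6420.214286)²/(360.234286·132339.714286) = 0.864617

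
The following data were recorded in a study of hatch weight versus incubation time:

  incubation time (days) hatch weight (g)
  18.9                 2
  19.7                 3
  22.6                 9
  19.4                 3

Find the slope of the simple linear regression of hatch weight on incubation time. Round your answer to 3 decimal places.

n = 4, Σx = 80.6, Σy = 17, Σxy = 358.5, Σx² = 1632.42
Sxx = Σx² − (Σx)²/n = 1632.42 − 1624.09 = 8.33
Sxy = Σxy − (Σx)(Σy)/n = 358.5 − 342.55 = 15.95
b = Sxy/Sxx = 15.95/8.33 = 1.914766

1.915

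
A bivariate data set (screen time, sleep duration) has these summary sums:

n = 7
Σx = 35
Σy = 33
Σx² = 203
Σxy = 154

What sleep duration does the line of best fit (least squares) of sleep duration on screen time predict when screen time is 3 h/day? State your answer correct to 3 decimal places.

5.500

Sxx = Σx² − (Σx)²/n = 203 − 175 = 28
Sxy = Σxy − (Σx)(Σy)/n = 154 − 165 = -11
b = Sxy/Sxx = -11/28 = -0.392857
a = ȳ − b·x̄ = 4.714286 − (-0.392857)·5 = 6.678571
ŷ(3) = a + b·3 = 6.678571 + (-0.392857)·3 = 5.5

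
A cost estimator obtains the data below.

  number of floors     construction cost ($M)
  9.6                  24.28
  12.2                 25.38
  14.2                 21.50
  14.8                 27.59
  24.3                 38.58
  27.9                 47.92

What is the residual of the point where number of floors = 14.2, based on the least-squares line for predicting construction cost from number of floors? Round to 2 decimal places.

n = 6, Σx = 103, Σy = 185.25, Σxy = 3530.818, Σx² = 2030.58
Sxx = Σx² − (Σx)²/n = 2030.58 − 1768.166667 = 262.413333
Sxy = Σxy − (Σx)(Σy)/n = 3530.818 − 3180.125 = 350.693
b = Sxy/Sxx = 350.693/262.413333 = 1.336415
a = ȳ − b·x̄ = 30.875 − 1.336415·17.166667 = 7.933217
ŷ(14.2) = 7.933217 + 1.336415·14.2 = 26.910303
residual = y − ŷ = 21.50 − 26.910303 = -5.410303

-5.41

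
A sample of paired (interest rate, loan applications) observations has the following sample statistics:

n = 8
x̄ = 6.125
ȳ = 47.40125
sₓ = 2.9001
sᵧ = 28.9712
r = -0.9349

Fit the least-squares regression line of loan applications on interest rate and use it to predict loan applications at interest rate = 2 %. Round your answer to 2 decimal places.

85.93

b = r · sᵧ/sₓ = -0.9349 · 28.9712/2.9001 = -9.339393
a = ȳ − b·x̄ = 47.40125 − (-9.339393)·6.125 = 104.605035
ŷ(2) = a + b·2 = 104.605035 + (-9.339393)·2 = 85.926248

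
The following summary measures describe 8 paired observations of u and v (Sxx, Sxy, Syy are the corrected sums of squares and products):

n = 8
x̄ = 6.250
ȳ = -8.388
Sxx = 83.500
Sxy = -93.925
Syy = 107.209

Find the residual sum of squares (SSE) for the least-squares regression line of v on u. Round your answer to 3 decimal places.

1.557

b = Sxy/Sxx = -93.925/83.5 = -1.124850
SSE = Syy − b·Sxy = 107.209 − (-1.124850)·(-93.925) = 1.557436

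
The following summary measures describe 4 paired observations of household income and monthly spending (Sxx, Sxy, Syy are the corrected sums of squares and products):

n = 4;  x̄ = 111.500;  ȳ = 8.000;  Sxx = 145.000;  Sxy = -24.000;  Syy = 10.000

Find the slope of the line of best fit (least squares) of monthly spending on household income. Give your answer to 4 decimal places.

b = Sxy/Sxx = -24/145 = -0.165517

-0.1655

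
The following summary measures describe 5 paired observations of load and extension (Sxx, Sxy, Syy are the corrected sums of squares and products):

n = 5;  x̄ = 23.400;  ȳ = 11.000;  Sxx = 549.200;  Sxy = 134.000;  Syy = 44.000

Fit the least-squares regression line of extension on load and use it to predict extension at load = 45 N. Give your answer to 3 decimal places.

b = Sxy/Sxx = 134/549.2 = 0.243991
a = ȳ − b·x̄ = 11 − 0.243991·23.4 = 5.290605
ŷ(45) = a + b·45 = 5.290605 + 0.243991·45 = 16.270211

16.270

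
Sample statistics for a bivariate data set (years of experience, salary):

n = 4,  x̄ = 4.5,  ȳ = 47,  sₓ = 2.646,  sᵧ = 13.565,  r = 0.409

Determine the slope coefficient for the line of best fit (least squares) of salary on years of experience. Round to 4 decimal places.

b = r · sᵧ/sₓ = 0.409 · 13.565/2.646 = 2.096782

2.0968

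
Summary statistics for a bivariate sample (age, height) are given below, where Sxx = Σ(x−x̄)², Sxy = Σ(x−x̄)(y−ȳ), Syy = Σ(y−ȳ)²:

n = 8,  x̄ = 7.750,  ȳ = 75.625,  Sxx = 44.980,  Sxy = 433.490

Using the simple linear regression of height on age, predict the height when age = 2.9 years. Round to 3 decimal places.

28.884

b = Sxy/Sxx = 433.49/44.98 = 9.637394
a = ȳ − b·x̄ = 75.625 − 9.637394·7.75 = 0.935193
ŷ(2.9) = a + b·2.9 = 0.935193 + 9.637394·2.9 = 28.883637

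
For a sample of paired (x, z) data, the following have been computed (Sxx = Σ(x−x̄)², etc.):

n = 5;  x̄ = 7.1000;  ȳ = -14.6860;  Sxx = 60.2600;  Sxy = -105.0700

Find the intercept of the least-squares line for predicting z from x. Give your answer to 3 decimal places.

b = Sxy/Sxx = -105.07/60.26 = -1.743611
a = ȳ − b·x̄ = -14.686 − (-1.743611)·7.1 = -2.306362

-2.306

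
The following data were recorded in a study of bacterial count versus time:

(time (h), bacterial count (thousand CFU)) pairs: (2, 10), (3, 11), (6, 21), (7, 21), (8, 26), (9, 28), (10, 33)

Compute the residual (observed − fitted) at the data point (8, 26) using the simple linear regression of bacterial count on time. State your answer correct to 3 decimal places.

n = 7, Σx = 45, Σy = 150, Σxy = 1116, Σx² = 343
Sxx = Σx² − (Σx)²/n = 343 − 289.285714 = 53.714286
Sxy = Σxy − (Σx)(Σy)/n = 1116 − 964.285714 = 151.714286
b = Sxy/Sxx = 151.714286/53.714286 = 2.824468
a = ȳ − b·x̄ = 21.428571 − 2.824468·6.428571 = 3.271277
ŷ(8) = 3.271277 + 2.824468·8 = 25.867021
residual = y − ŷ = 26 − 25.867021 = 0.132979

0.133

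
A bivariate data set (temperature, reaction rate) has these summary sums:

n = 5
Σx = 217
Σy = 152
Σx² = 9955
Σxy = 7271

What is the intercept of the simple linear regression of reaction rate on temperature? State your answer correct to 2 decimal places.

Sxx = Σx² − (Σx)²/n = 9955 − 9417.8 = 537.2
Sxy = Σxy − (Σx)(Σy)/n = 7271 − 6596.8 = 674.2
b = Sxy/Sxx = 674.2/537.2 = 1.255026
a = ȳ − b·x̄ = 30.4 − 1.255026·43.4 = -24.068131

-24.07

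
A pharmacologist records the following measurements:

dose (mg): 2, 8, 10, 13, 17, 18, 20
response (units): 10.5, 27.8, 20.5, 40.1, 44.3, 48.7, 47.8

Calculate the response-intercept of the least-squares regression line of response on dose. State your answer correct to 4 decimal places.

n = 7, Σx = 88, Σy = 239.7, Σxy = 3555.4, Σx² = 1350
Sxx = Σx² − (Σx)²/n = 1350 − 1106.285714 = 243.714286
Sxy = Σxy − (Σx)(Σy)/n = 3555.4 − 3013.371429 = 542.028571
b = Sxy/Sxx = 542.028571/243.714286 = 2.224033
a = ȳ − b·x̄ = 34.242857 − 2.224033·12.571429 = 6.283587

6.2836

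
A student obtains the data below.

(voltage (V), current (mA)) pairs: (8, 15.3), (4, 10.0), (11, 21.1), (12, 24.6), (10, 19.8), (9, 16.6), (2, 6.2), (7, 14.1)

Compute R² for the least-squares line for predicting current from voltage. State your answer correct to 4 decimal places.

0.9774

n = 8, Σx = 63, Σy = 127.7, Σxy = 1148.2, Σx² = 579, Σy² = 2289.31
Sxx = Σx² − (Σx)²/n = 579 − 496.125 = 82.875
Sxy = Σxy − (Σx)(Σy)/n = 1148.2 − 1005.6375 = 142.5625
Syy = Σy² − (Σy)²/n = 2289.31 − 2038.41125 = 250.89875
R² = Sxy²/(Sxx·Syy) = (142.5625)²/(82.875·250.89875) = 0.977437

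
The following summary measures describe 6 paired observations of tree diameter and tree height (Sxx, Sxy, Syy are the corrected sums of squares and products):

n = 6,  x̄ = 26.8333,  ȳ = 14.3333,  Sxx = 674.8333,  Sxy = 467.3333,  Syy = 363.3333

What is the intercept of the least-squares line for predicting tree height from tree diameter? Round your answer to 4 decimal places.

-4.2492

b = Sxy/Sxx = 467.3333/674.8333 = 0.692517
a = ȳ − b·x̄ = 14.3333 − 0.692517·26.8333 = -4.249207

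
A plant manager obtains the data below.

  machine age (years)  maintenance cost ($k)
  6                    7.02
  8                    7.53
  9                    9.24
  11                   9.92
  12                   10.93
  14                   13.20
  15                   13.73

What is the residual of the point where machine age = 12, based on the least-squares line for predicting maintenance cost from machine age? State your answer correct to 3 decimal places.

-0.302

n = 7, Σx = 75, Σy = 71.57, Σxy = 816.55, Σx² = 867
Sxx = Σx² − (Σx)²/n = 867 − 803.571429 = 63.428571
Sxy = Σxy − (Σx)(Σy)/n = 816.55 − 766.821429 = 49.728571
b = Sxy/Sxx = 49.728571/63.428571 = 0.784009
a = ȳ − b·x̄ = 10.224286 − 0.784009·10.714286 = 1.824189
ŷ(12) = 1.824189 + 0.784009·12 = 11.232297
residual = y − ŷ = 10.93 − 11.232297 = -0.302297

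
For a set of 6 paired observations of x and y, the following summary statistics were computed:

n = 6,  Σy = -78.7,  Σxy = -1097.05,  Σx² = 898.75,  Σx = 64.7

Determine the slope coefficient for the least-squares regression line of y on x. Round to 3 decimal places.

Sxx = Σx² − (Σx)²/n = 898.75 − 697.681667 = 201.068333
Sxy = Σxy − (Σx)(Σy)/n = -1097.05 − (-848.648333) = -248.401667
b = Sxy/Sxx = -248.401667/201.068333 = -1.235409

-1.235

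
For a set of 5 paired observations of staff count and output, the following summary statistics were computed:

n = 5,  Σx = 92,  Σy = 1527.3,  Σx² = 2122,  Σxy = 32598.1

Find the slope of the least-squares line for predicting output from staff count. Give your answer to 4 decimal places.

10.4748

Sxx = Σx² − (Σx)²/n = 2122 − 1692.8 = 429.2
Sxy = Σxy − (Σx)(Σy)/n = 32598.1 − 28102.32 = 4495.78
b = Sxy/Sxx = 4495.78/429.2 = 10.474790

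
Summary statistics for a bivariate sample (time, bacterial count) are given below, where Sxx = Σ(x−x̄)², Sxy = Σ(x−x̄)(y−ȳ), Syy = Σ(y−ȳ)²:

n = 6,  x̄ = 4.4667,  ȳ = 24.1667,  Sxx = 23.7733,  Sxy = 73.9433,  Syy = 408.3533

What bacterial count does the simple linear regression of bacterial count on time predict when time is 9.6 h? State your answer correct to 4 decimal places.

40.1331

b = Sxy/Sxx = 73.9433/23.7733 = 3.110351
a = ȳ − b·x̄ = 24.1667 − 3.110351·4.4667 = 10.273697
ŷ(9.6) = a + b·9.6 = 10.273697 + 3.110351·9.6 = 40.133063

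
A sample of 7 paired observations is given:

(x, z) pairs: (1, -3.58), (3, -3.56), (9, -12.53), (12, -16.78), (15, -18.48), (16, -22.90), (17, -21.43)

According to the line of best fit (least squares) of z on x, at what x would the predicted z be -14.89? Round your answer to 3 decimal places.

11.003

n = 7, Σx = 73, Σy = -99.26, Σxy = -1336.3, Σx² = 1005
Sxx = Σx² − (Σx)²/n = 1005 − 761.285714 = 243.714286
Sxy = Σxy − (Σx)(Σy)/n = -1336.3 − (-1035.14) = -301.16
b = Sxy/Sxx = -301.16/243.714286 = -1.235709
a = ȳ − b·x̄ = -14.18 − (-1.235709)·10.428571 = -1.293318
Set a + b·x = -14.89: x = (-14.89 − (-1.293318)) / (-1.235709) = 11.003140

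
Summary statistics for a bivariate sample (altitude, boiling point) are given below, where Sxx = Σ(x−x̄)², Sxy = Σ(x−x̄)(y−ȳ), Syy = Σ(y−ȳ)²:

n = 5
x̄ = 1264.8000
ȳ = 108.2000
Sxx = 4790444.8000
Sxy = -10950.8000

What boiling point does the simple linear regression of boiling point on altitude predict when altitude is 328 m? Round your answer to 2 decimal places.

110.34

b = Sxy/Sxx = -10950.8/4790444.8 = -0.002286
a = ȳ − b·x̄ = 108.2 − (-0.002286)·1264.8 = 111.091291
ŷ(328) = a + b·328 = 111.091291 + (-0.002286)·328 = 110.341494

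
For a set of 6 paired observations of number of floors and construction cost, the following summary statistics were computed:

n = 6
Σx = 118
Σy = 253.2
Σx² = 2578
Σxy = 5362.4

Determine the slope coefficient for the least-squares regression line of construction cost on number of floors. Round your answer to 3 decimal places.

1.488

Sxx = Σx² − (Σx)²/n = 2578 − 2320.666667 = 257.333333
Sxy = Σxy − (Σx)(Σy)/n = 5362.4 − 4979.6 = 382.8
b = Sxy/Sxx = 382.8/257.333333 = 1.487565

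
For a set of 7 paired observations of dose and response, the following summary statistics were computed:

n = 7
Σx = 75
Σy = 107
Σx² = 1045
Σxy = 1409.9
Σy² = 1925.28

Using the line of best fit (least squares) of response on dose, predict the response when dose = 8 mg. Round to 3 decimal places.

12.324

Sxx = Σx² − (Σx)²/n = 1045 − 803.571429 = 241.428571
Sxy = Σxy − (Σx)(Σy)/n = 1409.9 − 1146.428571 = 263.471429
b = Sxy/Sxx = 263.471429/241.428571 = 1.091302
a = ȳ − b·x̄ = 15.285714 − 1.091302·10.714286 = 3.593195
ŷ(8) = a + b·8 = 3.593195 + 1.091302·8 = 12.323609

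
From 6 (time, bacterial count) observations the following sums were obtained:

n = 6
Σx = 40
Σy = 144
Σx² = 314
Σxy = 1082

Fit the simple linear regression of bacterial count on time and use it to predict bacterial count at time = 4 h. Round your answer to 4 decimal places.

17.1268

Sxx = Σx² − (Σx)²/n = 314 − 266.666667 = 47.333333
Sxy = Σxy − (Σx)(Σy)/n = 1082 − 960 = 122
b = Sxy/Sxx = 122/47.333333 = 2.577465
a = ȳ − b·x̄ = 24 − 2.577465·6.666667 = 6.816901
ŷ(4) = a + b·4 = 6.816901 + 2.577465·4 = 17.126761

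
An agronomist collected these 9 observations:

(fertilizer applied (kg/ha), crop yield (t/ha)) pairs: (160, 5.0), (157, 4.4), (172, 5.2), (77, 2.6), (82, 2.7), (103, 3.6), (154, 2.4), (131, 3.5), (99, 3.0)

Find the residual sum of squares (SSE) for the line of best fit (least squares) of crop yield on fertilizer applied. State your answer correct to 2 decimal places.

4.37

n = 9, Σx = 1135, Σy = 32.4, Σxy = 4302.7, Σx² = 153773, Σy² = 125.42
Sxx = Σx² − (Σx)²/n = 153773 − 143136.111111 = 10636.888889
Sxy = Σxy − (Σx)(Σy)/n = 4302.7 − 4086 = 216.7
Syy = Σy² − (Σy)²/n = 125.42 − 116.64 = 8.78
b = Sxy/Sxx = 216.7/10636.888889 = 0.020372
SSE = Syy − b·Sxy = 8.78 − 0.020372·216.7 = 4.365280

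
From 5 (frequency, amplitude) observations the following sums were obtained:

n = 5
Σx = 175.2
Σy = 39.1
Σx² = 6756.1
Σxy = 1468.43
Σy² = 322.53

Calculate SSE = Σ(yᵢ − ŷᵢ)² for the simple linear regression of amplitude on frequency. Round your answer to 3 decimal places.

Sxx = Σx² − (Σx)²/n = 6756.1 − 6139.008 = 617.092
Sxy = Σxy − (Σx)(Σy)/n = 1468.43 − 1370.064 = 98.366
Syy = Σy² − (Σy)²/n = 322.53 − 305.762 = 16.768
b = Sxy/Sxx = 98.366/617.092 = 0.159402
SSE = Syy − b·Sxy = 16.768 − 0.159402·98.366 = 1.088215

1.088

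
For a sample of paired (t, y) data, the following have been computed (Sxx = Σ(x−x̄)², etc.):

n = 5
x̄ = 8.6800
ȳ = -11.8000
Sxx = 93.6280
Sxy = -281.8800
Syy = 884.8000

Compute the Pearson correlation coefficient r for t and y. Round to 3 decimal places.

-0.979

r = Sxy/√(Sxx·Syy) = -281.88/√(82842.0544) = -281.88/287.822957 = -0.979352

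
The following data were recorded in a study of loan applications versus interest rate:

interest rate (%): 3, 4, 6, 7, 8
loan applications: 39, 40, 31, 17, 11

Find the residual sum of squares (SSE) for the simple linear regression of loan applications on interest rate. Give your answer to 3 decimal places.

n = 5, Σx = 28, Σy = 138, Σxy = 670, Σx² = 174, Σy² = 4492
Sxx = Σx² − (Σx)²/n = 174 − 156.8 = 17.2
Sxy = Σxy − (Σx)(Σy)/n = 670 − 772.8 = -102.8
Syy = Σy² − (Σy)²/n = 4492 − 3808.8 = 683.2
b = Sxy/Sxx = -102.8/17.2 = -5.976744
SSE = Syy − b·Sxy = 683.2 − (-5.976744)·(-102.8) = 68.790698

68.791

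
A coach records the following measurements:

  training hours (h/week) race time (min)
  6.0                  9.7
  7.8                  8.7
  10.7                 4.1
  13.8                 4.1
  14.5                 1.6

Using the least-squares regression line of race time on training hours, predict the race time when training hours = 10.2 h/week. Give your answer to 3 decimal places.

n = 5, Σx = 52.8, Σy = 28.2, Σxy = 249.71, Σx² = 612.02
Sxx = Σx² − (Σx)²/n = 612.02 − 557.568 = 54.452
Sxy = Σxy − (Σx)(Σy)/n = 249.71 − 297.792 = -48.082
b = Sxy/Sxx = -48.082/54.452 = -0.883016
a = ȳ − b·x̄ = 5.64 − (-0.883016)·10.56 = 14.964651
ŷ(10.2) = a + b·10.2 = 14.964651 + (-0.883016)·10.2 = 5.957886

5.958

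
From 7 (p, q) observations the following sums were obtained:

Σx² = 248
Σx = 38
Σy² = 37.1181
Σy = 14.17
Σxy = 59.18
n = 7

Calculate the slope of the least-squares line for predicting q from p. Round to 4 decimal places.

-0.4253

Sxx = Σx² − (Σx)²/n = 248 − 206.285714 = 41.714286
Sxy = Σxy − (Σx)(Σy)/n = 59.18 − 76.922857 = -17.742857
b = Sxy/Sxx = -17.742857/41.714286 = -0.425342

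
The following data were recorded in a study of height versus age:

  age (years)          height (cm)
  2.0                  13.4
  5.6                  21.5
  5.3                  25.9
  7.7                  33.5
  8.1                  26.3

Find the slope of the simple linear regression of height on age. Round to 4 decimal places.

n = 5, Σx = 28.7, Σy = 120.6, Σxy = 755.45, Σx² = 188.35
Sxx = Σx² − (Σx)²/n = 188.35 − 164.738 = 23.612
Sxy = Σxy − (Σx)(Σy)/n = 755.45 − 692.244 = 63.206
b = Sxy/Sxx = 63.206/23.612 = 2.676859

2.6769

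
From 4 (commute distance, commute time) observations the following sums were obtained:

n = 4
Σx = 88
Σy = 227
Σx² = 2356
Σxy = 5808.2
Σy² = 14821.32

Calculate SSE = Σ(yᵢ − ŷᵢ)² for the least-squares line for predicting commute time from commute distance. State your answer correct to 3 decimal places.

360.685

Sxx = Σx² − (Σx)²/n = 2356 − 1936 = 420
Sxy = Σxy − (Σx)(Σy)/n = 5808.2 − 4994 = 814.2
Syy = Σy² − (Σy)²/n = 14821.32 − 12882.25 = 1939.07
b = Sxy/Sxx = 814.2/420 = 1.938571
SSE = Syy − b·Sxy = 1939.07 − 1.938571·814.2 = 360.685143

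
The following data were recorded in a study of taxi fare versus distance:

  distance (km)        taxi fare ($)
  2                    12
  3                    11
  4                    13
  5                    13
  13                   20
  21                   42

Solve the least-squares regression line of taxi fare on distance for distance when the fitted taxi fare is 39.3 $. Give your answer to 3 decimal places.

n = 6, Σx = 48, Σy = 111, Σxy = 1316, Σx² = 664
Sxx = Σx² − (Σx)²/n = 664 − 384 = 280
Sxy = Σxy − (Σx)(Σy)/n = 1316 − 888 = 428
b = Sxy/Sxx = 428/280 = 1.528571
a = ȳ − b·x̄ = 18.5 − 1.528571·8 = 6.271429
Set a + b·x = 39.3: x = (39.3 − 6.271429) / 1.528571 = 21.607477

21.607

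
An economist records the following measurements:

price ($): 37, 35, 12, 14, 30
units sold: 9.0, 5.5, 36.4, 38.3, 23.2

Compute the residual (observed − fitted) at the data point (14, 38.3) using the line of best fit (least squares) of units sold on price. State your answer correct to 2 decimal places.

n = 5, Σx = 128, Σy = 112.4, Σxy = 2194.5, Σx² = 3834
Sxx = Σx² − (Σx)²/n = 3834 − 3276.8 = 557.2
Sxy = Σxy − (Σx)(Σy)/n = 2194.5 − 2877.44 = -682.94
b = Sxy/Sxx = -682.94/557.2 = -1.225664
a = ȳ − b·x̄ = 22.48 − (-1.225664)·25.6 = 53.856999
ŷ(14) = 53.856999 + (-1.225664)·14 = 36.697703
residual = y − ŷ = 38.3 − 36.697703 = 1.602297

1.60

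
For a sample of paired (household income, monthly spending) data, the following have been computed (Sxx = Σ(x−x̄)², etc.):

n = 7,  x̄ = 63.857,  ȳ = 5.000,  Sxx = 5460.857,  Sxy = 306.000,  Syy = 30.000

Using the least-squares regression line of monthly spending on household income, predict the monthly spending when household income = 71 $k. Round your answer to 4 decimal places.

b = Sxy/Sxx = 306/5460.857 = 0.056035
a = ȳ − b·x̄ = 5 − 0.056035·63.857 = 1.421763
ŷ(71) = a + b·71 = 1.421763 + 0.056035·71 = 5.400259

5.4003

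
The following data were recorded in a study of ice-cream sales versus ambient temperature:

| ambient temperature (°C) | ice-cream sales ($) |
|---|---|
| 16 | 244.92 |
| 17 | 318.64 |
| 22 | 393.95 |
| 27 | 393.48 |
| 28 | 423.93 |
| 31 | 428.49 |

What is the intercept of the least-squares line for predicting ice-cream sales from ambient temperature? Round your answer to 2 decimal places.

n = 6, Σx = 141, Σy = 2203.41, Σxy = 53779.69, Σx² = 3503
Sxx = Σx² − (Σx)²/n = 3503 − 3313.5 = 189.5
Sxy = Σxy − (Σx)(Σy)/n = 53779.69 − 51780.135 = 1999.555
b = Sxy/Sxx = 1999.555/189.5 = 10.551741
a = ȳ − b·x̄ = 367.235 − 10.551741·23.5 = 119.269077

119.27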